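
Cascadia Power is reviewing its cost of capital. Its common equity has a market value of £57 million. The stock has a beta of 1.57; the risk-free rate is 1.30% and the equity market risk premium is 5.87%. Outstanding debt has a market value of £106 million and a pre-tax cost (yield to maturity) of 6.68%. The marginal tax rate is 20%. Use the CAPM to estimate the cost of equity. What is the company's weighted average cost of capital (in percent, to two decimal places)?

Cost of equity via CAPM: Re = 1.3% + 1.57 × 5.87% = 10.5159%.
Total capital V = 57 + 106 = 163.
Equity: weight = 57/163 = 0.3497; cost = 10.5159%.
Debt: weight = 106/163 = 0.6503; after-tax cost = 6.68% × (1 − 20%) = 5.3440%.
WACC = 0.3497 × 10.5159% + 0.6503 × 5.3440% = 7.1526%.

7.15%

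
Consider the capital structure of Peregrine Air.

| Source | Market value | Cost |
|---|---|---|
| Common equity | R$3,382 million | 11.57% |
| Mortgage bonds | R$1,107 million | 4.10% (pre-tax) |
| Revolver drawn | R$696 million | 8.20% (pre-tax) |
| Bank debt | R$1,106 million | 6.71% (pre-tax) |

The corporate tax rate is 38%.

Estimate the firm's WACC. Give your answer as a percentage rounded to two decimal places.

Total capital V = 3382 + 1107 + 696 + 1106 = 6291.
Equity: weight = 3382/6291 = 0.5376; cost = 11.57%.
Mortgage bonds: weight = 1107/6291 = 0.1760; after-tax cost = 4.1% × (1 − 38%) = 2.5420%.
Revolver drawn: weight = 696/6291 = 0.1106; after-tax cost = 8.2% × (1 − 38%) = 5.0840%.
Bank debt: weight = 1106/6291 = 0.1758; after-tax cost = 6.71% × (1 − 38%) = 4.1602%.
WACC = 0.5376 × 11.5700% + 0.1760 × 2.5420% + 0.1106 × 5.0840% + 0.1758 × 4.1602% = 7.9611%.

7.96%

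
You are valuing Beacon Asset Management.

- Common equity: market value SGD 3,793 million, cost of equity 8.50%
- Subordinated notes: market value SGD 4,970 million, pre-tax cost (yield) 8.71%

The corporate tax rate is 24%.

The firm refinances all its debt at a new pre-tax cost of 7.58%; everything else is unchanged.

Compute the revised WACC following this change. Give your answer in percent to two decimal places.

After the change:
Total capital V = 3793 + 4970 = 8763.
Equity: weight = 3793/8763 = 0.4328; cost = 8.5%.
Subordinated notes: weight = 4970/8763 = 0.5672; after-tax cost = 7.58% × (1 − 24%) = 5.7608%.
WACC = 0.4328 × 8.5000% + 0.5672 × 5.7608% = 6.9464%.

6.95%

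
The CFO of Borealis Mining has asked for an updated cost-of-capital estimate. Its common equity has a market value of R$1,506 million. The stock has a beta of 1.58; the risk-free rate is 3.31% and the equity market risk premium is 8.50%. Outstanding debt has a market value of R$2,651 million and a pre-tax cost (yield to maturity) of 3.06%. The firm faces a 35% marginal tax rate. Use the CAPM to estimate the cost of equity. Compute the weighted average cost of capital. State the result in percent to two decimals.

7.33%

Cost of equity via CAPM: Re = 3.31% + 1.58 × 8.5% = 16.7400%.
Total capital V = 1506 + 2651 = 4157.
Equity: weight = 1506/4157 = 0.3623; cost = 16.74%.
Debt: weight = 2651/4157 = 0.6377; after-tax cost = 3.06% × (1 − 35%) = 1.9890%.
WACC = 0.3623 × 16.7400% + 0.6377 × 1.9890% = 7.3330%.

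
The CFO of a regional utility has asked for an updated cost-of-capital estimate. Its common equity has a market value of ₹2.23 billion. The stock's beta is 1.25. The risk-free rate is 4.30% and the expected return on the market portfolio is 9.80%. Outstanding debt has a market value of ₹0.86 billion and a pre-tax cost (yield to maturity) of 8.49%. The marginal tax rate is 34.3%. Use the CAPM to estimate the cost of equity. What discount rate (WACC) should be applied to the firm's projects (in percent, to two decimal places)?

9.62%

Market risk premium = 9.8% − 4.3% = 5.5%.
Cost of equity via CAPM: Re = 4.3% + 1.25 × 5.5% = 11.1750%.
Total capital V = 2.23 + 0.86 = 3.09.
Equity: weight = 2.23/3.09 = 0.7217; cost = 11.175%.
Debt: weight = 0.86/3.09 = 0.2783; after-tax cost = 8.49% × (1 − 34.3%) = 5.5779%.
WACC = 0.7217 × 11.1750% + 0.2783 × 5.5779% = 9.6172%.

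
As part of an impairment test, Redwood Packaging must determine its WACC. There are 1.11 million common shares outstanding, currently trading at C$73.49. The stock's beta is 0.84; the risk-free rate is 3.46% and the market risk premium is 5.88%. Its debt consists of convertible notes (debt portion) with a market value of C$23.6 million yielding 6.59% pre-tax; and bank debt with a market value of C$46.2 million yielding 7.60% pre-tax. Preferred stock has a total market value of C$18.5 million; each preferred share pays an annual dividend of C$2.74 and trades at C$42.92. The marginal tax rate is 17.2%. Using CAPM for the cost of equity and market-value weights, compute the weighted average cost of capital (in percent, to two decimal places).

7.20%

Cost of equity via CAPM: Re = 3.46% + 0.84 × 5.88% = 8.3992%.
Cost of preferred: Rp = 2.74 / 42.92 = 6.3840%.
Market value of equity E = 73.49 × 1.11m = 81.5739m.
Total capital V = 81.5739 + 18.5 + 23.6 + 46.2 = 169.8739.
Equity: weight = 81.5739/169.8739 = 0.4802; cost = 8.3992%.
Preferred: weight = 18.5/169.8739 = 0.1089; cost = 6.384%.
Convertible notes (debt portion): weight = 23.6/169.8739 = 0.1389; after-tax cost = 6.59% × (1 − 17.2%) = 5.4565%.
Bank debt: weight = 46.2/169.8739 = 0.2720; after-tax cost = 7.6% × (1 − 17.2%) = 6.2928%.
WACC = 0.4802 × 8.3992% + 0.1089 × 6.3840% + 0.1389 × 5.4565% + 0.2720 × 6.2928% = 7.1980%.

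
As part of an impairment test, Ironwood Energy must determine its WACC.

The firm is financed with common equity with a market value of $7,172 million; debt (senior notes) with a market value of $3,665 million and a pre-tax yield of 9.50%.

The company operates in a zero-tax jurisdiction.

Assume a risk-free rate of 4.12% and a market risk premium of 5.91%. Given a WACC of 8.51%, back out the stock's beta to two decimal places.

0.66

Total capital V = 7172 + 3665 = 10837.
Equity weight = 7172/10837 = 0.6618.
Senior notes weight = 3665/10837 = 0.3382.
Debt contribution = 0.3382 × 9.5% × (1 − 0%) = 3.2128%.
Required equity contribution = 8.51% − 3.2128% = 5.2972%  ⇒  Re = 8.0041%.
CAPM: 8.0041% = 4.12% + β × 5.91%  ⇒  β = 0.6572.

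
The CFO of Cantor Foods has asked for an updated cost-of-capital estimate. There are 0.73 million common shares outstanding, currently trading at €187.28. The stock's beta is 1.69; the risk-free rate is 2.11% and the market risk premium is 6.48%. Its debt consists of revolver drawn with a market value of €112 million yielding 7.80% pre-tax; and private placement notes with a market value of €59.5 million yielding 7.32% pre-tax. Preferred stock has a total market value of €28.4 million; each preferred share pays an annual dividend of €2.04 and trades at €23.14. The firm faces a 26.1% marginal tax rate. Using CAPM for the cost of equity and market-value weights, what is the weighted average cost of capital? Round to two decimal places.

Cost of equity via CAPM: Re = 2.11% + 1.69 × 6.48% = 13.0612%.
Cost of preferred: Rp = 2.04 / 23.14 = 8.8159%.
Market value of equity E = 187.28 × 0.73m = 136.7144m.
Total capital V = 136.7144 + 28.4 + 112 + 59.5 = 336.6144.
Equity: weight = 136.7144/336.6144 = 0.4061; cost = 13.0612%.
Preferred: weight = 28.4/336.6144 = 0.0844; cost = 8.8159%.
Revolver drawn: weight = 112/336.6144 = 0.3327; after-tax cost = 7.8% × (1 − 26.1%) = 5.7642%.
Private placement notes: weight = 59.5/336.6144 = 0.1768; after-tax cost = 7.32% × (1 − 26.1%) = 5.4095%.
WACC = 0.4061 × 13.0612% + 0.0844 × 8.8159% + 0.3327 × 5.7642% + 0.1768 × 5.4095% = 8.9226%.

8.92%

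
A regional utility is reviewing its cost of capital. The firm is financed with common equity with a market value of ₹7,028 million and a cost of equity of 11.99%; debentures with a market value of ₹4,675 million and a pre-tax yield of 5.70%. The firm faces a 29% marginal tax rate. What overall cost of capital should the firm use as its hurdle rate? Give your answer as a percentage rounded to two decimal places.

8.82%

Total capital V = 7028 + 4675 = 11703.
Equity: weight = 7028/11703 = 0.6005; cost = 11.99%.
Debentures: weight = 4675/11703 = 0.3995; after-tax cost = 5.7% × (1 − 29%) = 4.0470%.
WACC = 0.6005 × 11.9900% + 0.3995 × 4.0470% = 8.8170%.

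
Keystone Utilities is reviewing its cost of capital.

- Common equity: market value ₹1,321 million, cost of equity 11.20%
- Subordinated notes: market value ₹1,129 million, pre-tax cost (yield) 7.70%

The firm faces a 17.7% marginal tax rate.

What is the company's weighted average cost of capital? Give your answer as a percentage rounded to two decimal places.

Total capital V = 1321 + 1129 = 2450.
Equity: weight = 1321/2450 = 0.5392; cost = 11.2%.
Subordinated notes: weight = 1129/2450 = 0.4608; after-tax cost = 7.7% × (1 − 17.7%) = 6.3371%.
WACC = 0.5392 × 11.2000% + 0.4608 × 6.3371% = 8.9591%.

8.96%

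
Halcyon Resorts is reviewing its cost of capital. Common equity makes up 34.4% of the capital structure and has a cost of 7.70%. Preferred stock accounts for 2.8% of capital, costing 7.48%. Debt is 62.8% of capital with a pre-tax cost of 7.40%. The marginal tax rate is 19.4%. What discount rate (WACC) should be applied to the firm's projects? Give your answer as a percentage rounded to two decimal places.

After-tax cost of debt = 7.4% × (1 − 19.4%) = 5.9644%.
WACC = 0.344 × 7.7000% + 0.028 × 7.4800% + 0.628 × 5.9644% = 6.6039%.

6.60%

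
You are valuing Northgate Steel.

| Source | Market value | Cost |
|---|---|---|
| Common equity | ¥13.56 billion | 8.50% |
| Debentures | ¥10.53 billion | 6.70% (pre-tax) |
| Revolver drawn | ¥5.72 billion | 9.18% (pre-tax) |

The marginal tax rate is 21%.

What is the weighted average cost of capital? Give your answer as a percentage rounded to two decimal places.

Total capital V = 13.56 + 10.53 + 5.72 = 29.81.
Equity: weight = 13.56/29.81 = 0.4549; cost = 8.5%.
Debentures: weight = 10.53/29.81 = 0.3532; after-tax cost = 6.7% × (1 − 21%) = 5.2930%.
Revolver drawn: weight = 5.72/29.81 = 0.1919; after-tax cost = 9.18% × (1 − 21%) = 7.2522%.
WACC = 0.4549 × 8.5000% + 0.3532 × 5.2930% + 0.1919 × 7.2522% = 7.1277%.

7.13%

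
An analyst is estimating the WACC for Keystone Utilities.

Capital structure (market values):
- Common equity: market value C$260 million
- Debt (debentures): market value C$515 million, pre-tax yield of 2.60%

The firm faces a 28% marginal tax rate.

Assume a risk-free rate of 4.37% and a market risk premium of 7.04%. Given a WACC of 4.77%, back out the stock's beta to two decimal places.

Total capital V = 260 + 515 = 775.
Equity weight = 260/775 = 0.3355.
Debentures weight = 515/775 = 0.6645.
Debt contribution = 0.6645 × 2.6% × (1 − 28%) = 1.2440%.
Required equity contribution = 4.77% − 1.2440% = 3.5260%  ⇒  Re = 10.5103%.
CAPM: 10.5103% = 4.37% + β × 7.04%  ⇒  β = 0.8722.

0.87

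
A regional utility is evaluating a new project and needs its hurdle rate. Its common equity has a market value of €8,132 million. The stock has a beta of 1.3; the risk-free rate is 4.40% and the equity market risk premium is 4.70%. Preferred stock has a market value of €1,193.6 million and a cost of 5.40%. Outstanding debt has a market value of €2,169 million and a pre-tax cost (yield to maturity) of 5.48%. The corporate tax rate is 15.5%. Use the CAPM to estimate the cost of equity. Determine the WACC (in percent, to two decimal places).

Cost of equity via CAPM: Re = 4.4% + 1.3 × 4.7% = 10.5100%.
Total capital V = 8132 + 1193.6 + 2169 = 11494.6.
Equity: weight = 8132/11494.6 = 0.7075; cost = 10.51%.
Preferred: weight = 1193.6/11494.6 = 0.1038; cost = 5.4%.
Debt: weight = 2169/11494.6 = 0.1887; after-tax cost = 5.48% × (1 − 15.5%) = 4.6306%.
WACC = 0.7075 × 10.5100% + 0.1038 × 5.4000% + 0.1887 × 4.6306% = 8.8700%.

8.87%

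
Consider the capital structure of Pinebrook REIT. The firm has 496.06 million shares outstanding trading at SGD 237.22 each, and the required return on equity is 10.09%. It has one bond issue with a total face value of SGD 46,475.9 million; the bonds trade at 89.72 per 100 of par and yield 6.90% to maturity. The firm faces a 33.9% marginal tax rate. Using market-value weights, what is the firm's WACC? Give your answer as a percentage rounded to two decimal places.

Market value of equity E = 237.22 × 496.06m = 117675.3532m. Market value of debt D = 46475.9m × 89.72/100 = 41698.17748m.
Total capital V = 117675.3532 + 41698.17748 = 159373.53068.
Equity: weight = 117675.3532/159373.53068 = 0.7384; cost = 10.09%.
Bonds outstanding: weight = 41698.17748/159373.53068 = 0.2616; after-tax cost = 6.9% × (1 − 33.9%) = 4.5609%.
WACC = 0.7384 × 10.0900% + 0.2616 × 4.5609% = 8.6434%.

8.64%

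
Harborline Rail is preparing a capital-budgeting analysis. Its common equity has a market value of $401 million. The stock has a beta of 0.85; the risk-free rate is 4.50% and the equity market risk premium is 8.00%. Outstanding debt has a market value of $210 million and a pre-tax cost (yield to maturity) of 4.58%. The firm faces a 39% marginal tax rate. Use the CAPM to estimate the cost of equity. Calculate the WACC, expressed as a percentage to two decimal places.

8.38%

Cost of equity via CAPM: Re = 4.5% + 0.85 × 8.0% = 11.3000%.
Total capital V = 401 + 210 = 611.
Equity: weight = 401/611 = 0.6563; cost = 11.3%.
Debt: weight = 210/611 = 0.3437; after-tax cost = 4.58% × (1 − 39%) = 2.7938%.
WACC = 0.6563 × 11.3000% + 0.3437 × 2.7938% = 8.3764%.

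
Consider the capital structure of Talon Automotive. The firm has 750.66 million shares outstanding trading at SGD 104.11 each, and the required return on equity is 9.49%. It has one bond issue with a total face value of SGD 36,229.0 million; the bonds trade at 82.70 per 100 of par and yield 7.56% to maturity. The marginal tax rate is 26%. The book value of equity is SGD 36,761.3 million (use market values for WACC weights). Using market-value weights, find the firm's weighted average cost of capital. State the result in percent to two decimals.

Market value of equity E = 104.11 × 750.66m = 78151.2126m. Market value of debt D = 36229m × 82.7/100 = 29961.383m.
Total capital V = 78151.2126 + 29961.383 = 108112.5956.
Equity: weight = 78151.2126/108112.5956 = 0.7229; cost = 9.49%.
Bonds outstanding: weight = 29961.383/108112.5956 = 0.2771; after-tax cost = 7.56% × (1 − 26%) = 5.5944%.
WACC = 0.7229 × 9.4900% + 0.2771 × 5.5944% = 8.4104%.

8.41%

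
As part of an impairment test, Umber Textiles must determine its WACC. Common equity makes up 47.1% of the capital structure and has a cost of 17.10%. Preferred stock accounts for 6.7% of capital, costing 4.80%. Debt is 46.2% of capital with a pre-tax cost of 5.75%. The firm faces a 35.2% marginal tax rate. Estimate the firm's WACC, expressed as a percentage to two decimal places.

After-tax cost of debt = 5.75% × (1 − 35.2%) = 3.7260%.
WACC = 0.471 × 17.1000% + 0.067 × 4.8000% + 0.462 × 3.7260% = 10.0971%.

10.10%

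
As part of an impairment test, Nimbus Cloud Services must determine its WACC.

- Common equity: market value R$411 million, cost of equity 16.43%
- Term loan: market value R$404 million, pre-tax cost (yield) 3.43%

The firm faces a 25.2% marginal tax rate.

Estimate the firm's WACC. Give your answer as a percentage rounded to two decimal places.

9.56%

Total capital V = 411 + 404 = 815.
Equity: weight = 411/815 = 0.5043; cost = 16.43%.
Term loan: weight = 404/815 = 0.4957; after-tax cost = 3.43% × (1 − 25.2%) = 2.5656%.
WACC = 0.5043 × 16.4300% + 0.4957 × 2.5656% = 9.5574%.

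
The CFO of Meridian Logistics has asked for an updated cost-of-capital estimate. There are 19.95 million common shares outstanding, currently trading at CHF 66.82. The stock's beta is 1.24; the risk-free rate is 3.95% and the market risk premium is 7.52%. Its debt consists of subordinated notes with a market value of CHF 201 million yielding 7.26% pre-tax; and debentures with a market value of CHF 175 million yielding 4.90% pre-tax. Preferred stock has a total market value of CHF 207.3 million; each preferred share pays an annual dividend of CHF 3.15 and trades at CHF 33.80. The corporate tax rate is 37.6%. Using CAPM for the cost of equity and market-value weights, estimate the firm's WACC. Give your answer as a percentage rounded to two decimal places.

Cost of equity via CAPM: Re = 3.95% + 1.24 × 7.52% = 13.2748%.
Cost of preferred: Rp = 3.15 / 33.8 = 9.3195%.
Market value of equity E = 66.82 × 19.95m = 1333.059m.
Total capital V = 1333.059 + 207.3 + 201 + 175 = 1916.359.
Equity: weight = 1333.059/1916.359 = 0.6956; cost = 13.2748%.
Preferred: weight = 207.3/1916.359 = 0.1082; cost = 9.3195%.
Subordinated notes: weight = 201/1916.359 = 0.1049; after-tax cost = 7.26% × (1 − 37.6%) = 4.5302%.
Debentures: weight = 175/1916.359 = 0.0913; after-tax cost = 4.9% × (1 − 37.6%) = 3.0576%.
WACC = 0.6956 × 13.2748% + 0.1082 × 9.3195% + 0.1049 × 4.5302% + 0.0913 × 3.0576% = 10.9967%.

11.00%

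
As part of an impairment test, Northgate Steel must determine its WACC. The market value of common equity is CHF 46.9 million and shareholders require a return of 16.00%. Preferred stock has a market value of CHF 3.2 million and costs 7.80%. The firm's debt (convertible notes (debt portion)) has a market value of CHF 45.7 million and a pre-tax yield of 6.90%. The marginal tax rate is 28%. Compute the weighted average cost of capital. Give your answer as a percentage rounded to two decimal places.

10.46%

Total capital V = 46.9 + 3.2 + 45.7 = 95.8.
Equity: weight = 46.9/95.8 = 0.4896; cost = 16%.
Preferred: weight = 3.2/95.8 = 0.0334; cost = 7.8%.
Convertible notes (debt portion): weight = 45.7/95.8 = 0.4770; after-tax cost = 6.9% × (1 − 28%) = 4.9680%.
WACC = 0.4896 × 16.0000% + 0.0334 × 7.8000% + 0.4770 × 4.9680% = 10.4634%.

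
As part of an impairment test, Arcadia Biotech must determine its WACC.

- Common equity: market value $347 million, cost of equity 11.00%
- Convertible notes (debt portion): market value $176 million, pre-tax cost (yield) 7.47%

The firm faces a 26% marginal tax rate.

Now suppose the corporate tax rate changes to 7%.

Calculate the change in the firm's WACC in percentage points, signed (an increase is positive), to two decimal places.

+0.48 pp

Current WACC:
Total capital V = 347 + 176 = 523.
Equity: weight = 347/523 = 0.6635; cost = 11%.
Convertible notes (debt portion): weight = 176/523 = 0.3365; after-tax cost = 7.47% × (1 − 26%) = 5.5278%.
WACC = 0.6635 × 11.0000% + 0.3365 × 5.5278% = 9.1585%.
After the change:
Total capital V = 347 + 176 = 523.
Equity: weight = 347/523 = 0.6635; cost = 11%.
Convertible notes (debt portion): weight = 176/523 = 0.3365; after-tax cost = 7.47% × (1 − 7%) = 6.9471%.
WACC = 0.6635 × 11.0000% + 0.3365 × 6.9471% = 9.6361%.
Change in WACC = 9.6361% − 9.1585% = 0.4776 pp.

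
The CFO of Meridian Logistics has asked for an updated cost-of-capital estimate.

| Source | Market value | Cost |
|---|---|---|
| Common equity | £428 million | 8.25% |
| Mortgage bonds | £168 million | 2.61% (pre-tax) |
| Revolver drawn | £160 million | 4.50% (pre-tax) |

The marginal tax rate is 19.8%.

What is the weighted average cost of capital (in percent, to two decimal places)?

Total capital V = 428 + 168 + 160 = 756.
Equity: weight = 428/756 = 0.5661; cost = 8.25%.
Mortgage bonds: weight = 168/756 = 0.2222; after-tax cost = 2.61% × (1 − 19.8%) = 2.0932%.
Revolver drawn: weight = 160/756 = 0.2116; after-tax cost = 4.5% × (1 − 19.8%) = 3.6090%.
WACC = 0.5661 × 8.2500% + 0.2222 × 2.0932% + 0.2116 × 3.6090% = 5.8996%.

5.90%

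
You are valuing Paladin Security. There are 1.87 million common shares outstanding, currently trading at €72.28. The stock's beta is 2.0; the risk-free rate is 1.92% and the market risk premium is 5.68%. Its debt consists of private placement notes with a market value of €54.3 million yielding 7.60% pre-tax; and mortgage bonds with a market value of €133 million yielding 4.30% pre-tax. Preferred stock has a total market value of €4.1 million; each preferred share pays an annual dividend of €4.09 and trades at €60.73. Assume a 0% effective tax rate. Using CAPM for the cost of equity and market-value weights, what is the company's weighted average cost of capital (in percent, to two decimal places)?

8.60%

Cost of equity via CAPM: Re = 1.92% + 2.0 × 5.68% = 13.2800%.
Cost of preferred: Rp = 4.09 / 60.73 = 6.7347%.
Market value of equity E = 72.28 × 1.87m = 135.1636m.
Total capital V = 135.1636 + 4.1 + 54.3 + 133 = 326.5636.
Equity: weight = 135.1636/326.5636 = 0.4139; cost = 13.28%.
Preferred: weight = 4.1/326.5636 = 0.0126; cost = 6.7347%.
Private placement notes: weight = 54.3/326.5636 = 0.1663; after-tax cost = 7.6% × (1 − 0%) = 7.6000%.
Mortgage bonds: weight = 133/326.5636 = 0.4073; after-tax cost = 4.3% × (1 − 0%) = 4.3000%.
WACC = 0.4139 × 13.2800% + 0.0126 × 6.7347% + 0.1663 × 7.6000% + 0.4073 × 4.3000% = 8.5961%.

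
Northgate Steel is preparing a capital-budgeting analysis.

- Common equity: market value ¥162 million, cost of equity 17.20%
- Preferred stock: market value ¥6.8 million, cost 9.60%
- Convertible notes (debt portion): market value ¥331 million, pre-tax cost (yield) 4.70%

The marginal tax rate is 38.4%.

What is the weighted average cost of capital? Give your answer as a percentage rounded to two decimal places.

7.62%

Total capital V = 162 + 6.8 + 331 = 499.8.
Equity: weight = 162/499.8 = 0.3241; cost = 17.2%.
Preferred: weight = 6.8/499.8 = 0.0136; cost = 9.6%.
Convertible notes (debt portion): weight = 331/499.8 = 0.6623; after-tax cost = 4.7% × (1 − 38.4%) = 2.8952%.
WACC = 0.3241 × 17.2000% + 0.0136 × 9.6000% + 0.6623 × 2.8952% = 7.6230%.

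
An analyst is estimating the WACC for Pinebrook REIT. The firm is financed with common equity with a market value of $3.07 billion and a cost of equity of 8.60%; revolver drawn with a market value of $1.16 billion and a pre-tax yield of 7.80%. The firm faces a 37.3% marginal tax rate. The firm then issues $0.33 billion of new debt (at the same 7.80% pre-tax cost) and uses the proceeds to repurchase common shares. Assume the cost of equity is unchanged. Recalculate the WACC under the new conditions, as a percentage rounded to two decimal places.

7.29%

After the change:
Total capital V = 2.74 + 1.49 = 4.23.
Equity: weight = 2.74/4.23 = 0.6478; cost = 8.6%.
Revolver drawn: weight = 1.49/4.23 = 0.3522; after-tax cost = 7.8% × (1 − 37.3%) = 4.8906%.
WACC = 0.6478 × 8.6000% + 0.3522 × 4.8906% = 7.2934%.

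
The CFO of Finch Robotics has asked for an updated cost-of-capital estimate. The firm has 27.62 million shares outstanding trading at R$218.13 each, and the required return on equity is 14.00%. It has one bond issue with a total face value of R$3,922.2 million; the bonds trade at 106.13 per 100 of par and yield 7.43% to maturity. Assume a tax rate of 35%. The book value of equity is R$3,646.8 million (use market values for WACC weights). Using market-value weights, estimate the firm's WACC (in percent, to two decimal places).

Market value of equity E = 218.13 × 27.62m = 6024.7506m. Market value of debt D = 3922.2m × 106.13/100 = 4162.63086m.
Total capital V = 6024.7506 + 4162.63086 = 10187.38146.
Equity: weight = 6024.7506/10187.38146 = 0.5914; cost = 14%.
Bonds outstanding: weight = 4162.63086/10187.38146 = 0.4086; after-tax cost = 7.43% × (1 − 35%) = 4.8295%.
WACC = 0.5914 × 14.0000% + 0.4086 × 4.8295% = 10.2529%.

10.25%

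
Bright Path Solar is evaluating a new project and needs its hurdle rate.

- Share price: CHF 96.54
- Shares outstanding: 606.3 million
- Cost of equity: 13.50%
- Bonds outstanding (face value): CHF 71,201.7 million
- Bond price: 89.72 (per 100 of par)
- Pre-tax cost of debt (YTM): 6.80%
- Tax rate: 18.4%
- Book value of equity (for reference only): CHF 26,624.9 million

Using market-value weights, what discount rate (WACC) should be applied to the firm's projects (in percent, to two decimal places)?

9.35%

Market value of equity E = 96.54 × 606.3m = 58532.202m. Market value of debt D = 71201.7m × 89.72/100 = 63882.16524m.
Total capital V = 58532.202 + 63882.16524 = 122414.36724.
Equity: weight = 58532.202/122414.36724 = 0.4781; cost = 13.5%.
Bonds outstanding: weight = 63882.16524/122414.36724 = 0.5219; after-tax cost = 6.8% × (1 − 18.4%) = 5.5488%.
WACC = 0.4781 × 13.5000% + 0.5219 × 5.5488% = 9.3507%.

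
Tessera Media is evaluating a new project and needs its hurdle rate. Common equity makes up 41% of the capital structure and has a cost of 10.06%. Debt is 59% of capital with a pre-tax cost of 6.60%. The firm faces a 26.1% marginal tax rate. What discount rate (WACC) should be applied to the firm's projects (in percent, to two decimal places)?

7.00%

After-tax cost of debt = 6.6% × (1 − 26.1%) = 4.8774%.
WACC = 0.410 × 10.0600% + 0.590 × 4.8774% = 7.0023%.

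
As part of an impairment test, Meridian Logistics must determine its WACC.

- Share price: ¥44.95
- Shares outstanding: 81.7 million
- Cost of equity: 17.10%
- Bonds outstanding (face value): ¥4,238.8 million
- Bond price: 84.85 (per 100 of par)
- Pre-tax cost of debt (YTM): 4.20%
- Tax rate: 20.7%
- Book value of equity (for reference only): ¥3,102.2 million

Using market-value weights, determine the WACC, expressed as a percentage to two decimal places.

10.29%

Market value of equity E = 44.95 × 81.7m = 3672.415m. Market value of debt D = 4238.8m × 84.85/100 = 3596.6218m.
Total capital V = 3672.415 + 3596.6218 = 7269.0368.
Equity: weight = 3672.415/7269.0368 = 0.5052; cost = 17.1%.
Bonds outstanding: weight = 3596.6218/7269.0368 = 0.4948; after-tax cost = 4.2% × (1 − 20.7%) = 3.3306%.
WACC = 0.5052 × 17.1000% + 0.4948 × 3.3306% = 10.2871%.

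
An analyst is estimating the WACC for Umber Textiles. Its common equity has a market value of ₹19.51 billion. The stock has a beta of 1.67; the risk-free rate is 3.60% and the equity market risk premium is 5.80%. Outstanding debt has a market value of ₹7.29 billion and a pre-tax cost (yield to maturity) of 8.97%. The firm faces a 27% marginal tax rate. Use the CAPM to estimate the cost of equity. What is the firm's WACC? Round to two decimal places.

Cost of equity via CAPM: Re = 3.6% + 1.67 × 5.8% = 13.2860%.
Total capital V = 19.51 + 7.29 = 26.8.
Equity: weight = 19.51/26.8 = 0.7280; cost = 13.286%.
Debt: weight = 7.29/26.8 = 0.2720; after-tax cost = 8.97% × (1 − 27%) = 6.5481%.
WACC = 0.7280 × 13.2860% + 0.2720 × 6.5481% = 11.4532%.

11.45%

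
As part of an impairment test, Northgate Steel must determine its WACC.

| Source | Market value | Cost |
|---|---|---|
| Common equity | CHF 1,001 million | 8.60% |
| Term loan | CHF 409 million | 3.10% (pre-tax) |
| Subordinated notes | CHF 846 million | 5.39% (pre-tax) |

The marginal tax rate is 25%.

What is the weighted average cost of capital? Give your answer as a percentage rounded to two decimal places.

5.75%

Total capital V = 1001 + 409 + 846 = 2256.
Equity: weight = 1001/2256 = 0.4437; cost = 8.6%.
Term loan: weight = 409/2256 = 0.1813; after-tax cost = 3.1% × (1 − 25%) = 2.3250%.
Subordinated notes: weight = 846/2256 = 0.3750; after-tax cost = 5.39% × (1 − 25%) = 4.0425%.
WACC = 0.4437 × 8.6000% + 0.1813 × 2.3250% + 0.3750 × 4.0425% = 5.7533%.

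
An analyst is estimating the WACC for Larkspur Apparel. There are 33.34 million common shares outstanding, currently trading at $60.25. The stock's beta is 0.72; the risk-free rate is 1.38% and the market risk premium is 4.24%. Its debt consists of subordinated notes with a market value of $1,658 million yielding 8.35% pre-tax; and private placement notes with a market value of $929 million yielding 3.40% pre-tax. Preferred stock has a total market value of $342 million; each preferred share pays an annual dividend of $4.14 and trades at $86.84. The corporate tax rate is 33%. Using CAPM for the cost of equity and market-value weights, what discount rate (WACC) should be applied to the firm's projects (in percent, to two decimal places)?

4.44%

Cost of equity via CAPM: Re = 1.38% + 0.72 × 4.24% = 4.4328%.
Cost of preferred: Rp = 4.14 / 86.84 = 4.7674%.
Market value of equity E = 60.25 × 33.34m = 2008.735m.
Total capital V = 2008.735 + 342 + 1658 + 929 = 4937.735.
Equity: weight = 2008.735/4937.735 = 0.4068; cost = 4.4328%.
Preferred: weight = 342/4937.735 = 0.0693; cost = 4.7674%.
Subordinated notes: weight = 1658/4937.735 = 0.3358; after-tax cost = 8.35% × (1 − 33%) = 5.5945%.
Private placement notes: weight = 929/4937.735 = 0.1881; after-tax cost = 3.4% × (1 − 33%) = 2.2780%.
WACC = 0.4068 × 4.4328% + 0.0693 × 4.7674% + 0.3358 × 5.5945% + 0.1881 × 2.2780% = 4.4406%.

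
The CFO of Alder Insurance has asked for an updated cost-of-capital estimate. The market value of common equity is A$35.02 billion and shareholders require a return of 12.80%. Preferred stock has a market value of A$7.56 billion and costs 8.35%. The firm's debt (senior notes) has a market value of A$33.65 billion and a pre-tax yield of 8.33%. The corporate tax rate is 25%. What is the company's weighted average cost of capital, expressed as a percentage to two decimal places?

Total capital V = 35.02 + 7.56 + 33.65 = 76.23.
Equity: weight = 35.02/76.23 = 0.4594; cost = 12.8%.
Preferred: weight = 7.56/76.23 = 0.0992; cost = 8.35%.
Senior notes: weight = 33.65/76.23 = 0.4414; after-tax cost = 8.33% × (1 − 25%) = 6.2475%.
WACC = 0.4594 × 12.8000% + 0.0992 × 8.3500% + 0.4414 × 6.2475% = 9.4662%.

9.47%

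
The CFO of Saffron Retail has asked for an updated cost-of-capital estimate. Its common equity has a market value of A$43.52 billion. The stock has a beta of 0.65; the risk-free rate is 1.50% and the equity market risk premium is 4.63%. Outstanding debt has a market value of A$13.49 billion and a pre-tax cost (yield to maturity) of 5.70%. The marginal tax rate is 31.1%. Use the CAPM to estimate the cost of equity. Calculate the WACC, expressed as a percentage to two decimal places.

Cost of equity via CAPM: Re = 1.5% + 0.65 × 4.63% = 4.5095%.
Total capital V = 43.52 + 13.49 = 57.01.
Equity: weight = 43.52/57.01 = 0.7634; cost = 4.5095%.
Debt: weight = 13.49/57.01 = 0.2366; after-tax cost = 5.7% × (1 − 31.1%) = 3.9273%.
WACC = 0.7634 × 4.5095% + 0.2366 × 3.9273% = 4.3717%.

4.37%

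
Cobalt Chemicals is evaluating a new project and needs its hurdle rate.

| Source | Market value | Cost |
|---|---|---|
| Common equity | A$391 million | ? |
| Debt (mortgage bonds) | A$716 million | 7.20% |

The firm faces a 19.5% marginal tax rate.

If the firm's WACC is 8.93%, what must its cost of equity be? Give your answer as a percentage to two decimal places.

14.67%

Total capital V = 391 + 716 = 1107.
Equity weight = 391/1107 = 0.3532.
Mortgage bonds weight = 716/1107 = 0.6468.
Debt contribution = 0.6468 × 7.2% × (1 − 19.5%) = 3.7488%.
Required equity contribution = 8.93% − 3.7488% = 5.1812%.
Re = 5.1812% / 0.3532 = 14.6690%.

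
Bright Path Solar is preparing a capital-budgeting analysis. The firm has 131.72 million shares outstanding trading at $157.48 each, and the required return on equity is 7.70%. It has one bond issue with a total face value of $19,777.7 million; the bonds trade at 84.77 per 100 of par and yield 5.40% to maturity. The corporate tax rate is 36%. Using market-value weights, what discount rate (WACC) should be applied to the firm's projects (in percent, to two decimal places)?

Market value of equity E = 157.48 × 131.72m = 20743.2656m. Market value of debt D = 19777.7m × 84.77/100 = 16765.55629m.
Total capital V = 20743.2656 + 16765.55629 = 37508.82189.
Equity: weight = 20743.2656/37508.82189 = 0.5530; cost = 7.7%.
Bonds outstanding: weight = 16765.55629/37508.82189 = 0.4470; after-tax cost = 5.4% × (1 − 36%) = 3.4560%.
WACC = 0.5530 × 7.7000% + 0.4470 × 3.4560% = 5.8030%.

5.80%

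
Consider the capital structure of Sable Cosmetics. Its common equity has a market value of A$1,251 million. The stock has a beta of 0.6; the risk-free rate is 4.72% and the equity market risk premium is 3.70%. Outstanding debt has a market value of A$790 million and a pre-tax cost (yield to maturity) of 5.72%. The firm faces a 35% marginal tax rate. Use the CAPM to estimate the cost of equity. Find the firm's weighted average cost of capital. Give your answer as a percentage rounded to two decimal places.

5.69%

Cost of equity via CAPM: Re = 4.72% + 0.6 × 3.7% = 6.9400%.
Total capital V = 1251 + 790 = 2041.
Equity: weight = 1251/2041 = 0.6129; cost = 6.94%.
Debt: weight = 790/2041 = 0.3871; after-tax cost = 5.72% × (1 − 35%) = 3.7180%.
WACC = 0.6129 × 6.9400% + 0.3871 × 3.7180% = 5.6929%.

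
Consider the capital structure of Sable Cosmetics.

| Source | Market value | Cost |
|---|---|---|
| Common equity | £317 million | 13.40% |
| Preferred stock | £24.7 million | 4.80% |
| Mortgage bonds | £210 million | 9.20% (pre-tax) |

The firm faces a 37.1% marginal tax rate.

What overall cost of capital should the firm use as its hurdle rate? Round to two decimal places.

Total capital V = 317 + 24.7 + 210 = 551.7.
Equity: weight = 317/551.7 = 0.5746; cost = 13.4%.
Preferred: weight = 24.7/551.7 = 0.0448; cost = 4.8%.
Mortgage bonds: weight = 210/551.7 = 0.3806; after-tax cost = 9.2% × (1 − 37.1%) = 5.7868%.
WACC = 0.5746 × 13.4000% + 0.0448 × 4.8000% + 0.3806 × 5.7868% = 10.1171%.

10.12%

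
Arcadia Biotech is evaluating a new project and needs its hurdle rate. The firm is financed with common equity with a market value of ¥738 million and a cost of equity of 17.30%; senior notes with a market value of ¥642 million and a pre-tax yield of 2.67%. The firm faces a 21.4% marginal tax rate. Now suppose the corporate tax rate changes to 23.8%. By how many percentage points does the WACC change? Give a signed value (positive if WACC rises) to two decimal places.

-0.03 pp

Current WACC:
Total capital V = 738 + 642 = 1380.
Equity: weight = 738/1380 = 0.5348; cost = 17.3%.
Senior notes: weight = 642/1380 = 0.4652; after-tax cost = 2.67% × (1 − 21.4%) = 2.0986%.
WACC = 0.5348 × 17.3000% + 0.4652 × 2.0986% = 10.2281%.
After the change:
Total capital V = 738 + 642 = 1380.
Equity: weight = 738/1380 = 0.5348; cost = 17.3%.
Senior notes: weight = 642/1380 = 0.4652; after-tax cost = 2.67% × (1 − 23.8%) = 2.0345%.
WACC = 0.5348 × 17.3000% + 0.4652 × 2.0345% = 10.1982%.
Change in WACC = 10.1982% − 10.2281% = -0.0298 pp.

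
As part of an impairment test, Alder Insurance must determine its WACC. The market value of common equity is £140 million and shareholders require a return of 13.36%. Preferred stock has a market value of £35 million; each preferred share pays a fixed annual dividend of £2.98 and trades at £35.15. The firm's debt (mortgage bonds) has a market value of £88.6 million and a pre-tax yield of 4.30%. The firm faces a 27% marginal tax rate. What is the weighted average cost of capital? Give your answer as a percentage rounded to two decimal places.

Cost of preferred: Rp = 2.98 / 35.15 = 8.4780%.
Total capital V = 140 + 35 + 88.6 = 263.6.
Equity: weight = 140/263.6 = 0.5311; cost = 13.36%.
Preferred: weight = 35/263.6 = 0.1328; cost = 8.478%.
Mortgage bonds: weight = 88.6/263.6 = 0.3361; after-tax cost = 4.3% × (1 − 27%) = 3.1390%.
WACC = 0.5311 × 13.3600% + 0.1328 × 8.4780% + 0.3361 × 3.1390% = 9.2763%.

9.28%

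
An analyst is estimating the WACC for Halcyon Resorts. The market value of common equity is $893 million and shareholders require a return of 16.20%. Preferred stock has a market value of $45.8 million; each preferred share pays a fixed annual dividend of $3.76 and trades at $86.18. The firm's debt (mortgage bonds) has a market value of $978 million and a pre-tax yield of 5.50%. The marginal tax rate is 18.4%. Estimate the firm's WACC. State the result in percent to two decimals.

Cost of preferred: Rp = 3.76 / 86.18 = 4.3630%.
Total capital V = 893 + 45.8 + 978 = 1916.8.
Equity: weight = 893/1916.8 = 0.4659; cost = 16.2%.
Preferred: weight = 45.8/1916.8 = 0.0239; cost = 4.363%.
Mortgage bonds: weight = 978/1916.8 = 0.5102; after-tax cost = 5.5% × (1 − 18.4%) = 4.4880%.
WACC = 0.4659 × 16.2000% + 0.0239 × 4.3630% + 0.5102 × 4.4880% = 9.9414%.

9.94%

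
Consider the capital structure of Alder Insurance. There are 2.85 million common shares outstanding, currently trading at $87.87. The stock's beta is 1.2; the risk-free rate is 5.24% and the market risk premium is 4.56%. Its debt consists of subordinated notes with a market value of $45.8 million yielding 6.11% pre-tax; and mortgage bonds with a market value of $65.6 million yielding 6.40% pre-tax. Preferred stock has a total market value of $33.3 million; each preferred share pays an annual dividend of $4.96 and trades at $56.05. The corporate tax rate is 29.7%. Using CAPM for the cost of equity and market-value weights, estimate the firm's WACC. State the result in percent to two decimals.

Cost of equity via CAPM: Re = 5.24% + 1.2 × 4.56% = 10.7120%.
Cost of preferred: Rp = 4.96 / 56.05 = 8.8492%.
Market value of equity E = 87.87 × 2.85m = 250.4295m.
Total capital V = 250.4295 + 33.3 + 45.8 + 65.6 = 395.1295.
Equity: weight = 250.4295/395.1295 = 0.6338; cost = 10.712%.
Preferred: weight = 33.3/395.1295 = 0.0843; cost = 8.8492%.
Subordinated notes: weight = 45.8/395.1295 = 0.1159; after-tax cost = 6.11% × (1 − 29.7%) = 4.2953%.
Mortgage bonds: weight = 65.6/395.1295 = 0.1660; after-tax cost = 6.4% × (1 − 29.7%) = 4.4992%.
WACC = 0.6338 × 10.7120% + 0.0843 × 8.8492% + 0.1159 × 4.2953% + 0.1660 × 4.4992% = 8.7798%.

8.78%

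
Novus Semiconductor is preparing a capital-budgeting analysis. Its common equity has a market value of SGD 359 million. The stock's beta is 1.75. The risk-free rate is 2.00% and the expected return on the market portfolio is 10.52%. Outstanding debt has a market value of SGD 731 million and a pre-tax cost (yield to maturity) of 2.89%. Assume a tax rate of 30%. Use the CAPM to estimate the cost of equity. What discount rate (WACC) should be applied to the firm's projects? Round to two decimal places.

Market risk premium = 10.52% − 2.0% = 8.52%.
Cost of equity via CAPM: Re = 2.0% + 1.75 × 8.52% = 16.9100%.
Total capital V = 359 + 731 = 1090.
Equity: weight = 359/1090 = 0.3294; cost = 16.91%.
Debt: weight = 731/1090 = 0.6706; after-tax cost = 2.89% × (1 − 30%) = 2.0230%.
WACC = 0.3294 × 16.9100% + 0.6706 × 2.0230% = 6.9261%.

6.93%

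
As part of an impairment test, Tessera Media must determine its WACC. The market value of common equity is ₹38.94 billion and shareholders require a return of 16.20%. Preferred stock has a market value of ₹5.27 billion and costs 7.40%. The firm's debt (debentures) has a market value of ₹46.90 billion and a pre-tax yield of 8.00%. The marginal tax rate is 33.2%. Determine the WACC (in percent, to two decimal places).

10.10%

Total capital V = 38.94 + 5.27 + 46.9 = 91.11.
Equity: weight = 38.94/91.11 = 0.4274; cost = 16.2%.
Preferred: weight = 5.27/91.11 = 0.0578; cost = 7.4%.
Debentures: weight = 46.9/91.11 = 0.5148; after-tax cost = 8% × (1 − 33.2%) = 5.3440%.
WACC = 0.4274 × 16.2000% + 0.0578 × 7.4000% + 0.5148 × 5.3440% = 10.1027%.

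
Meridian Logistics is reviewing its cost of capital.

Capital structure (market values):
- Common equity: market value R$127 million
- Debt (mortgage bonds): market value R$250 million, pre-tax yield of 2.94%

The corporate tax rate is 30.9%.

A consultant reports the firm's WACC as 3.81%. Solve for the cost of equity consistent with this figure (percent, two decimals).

7.31%

Total capital V = 127 + 250 = 377.
Equity weight = 127/377 = 0.3369.
Mortgage bonds weight = 250/377 = 0.6631.
Debt contribution = 0.6631 × 2.94% × (1 − 30.9%) = 1.3472%.
Required equity contribution = 3.81% − 1.3472% = 2.4628%.
Re = 2.4628% / 0.3369 = 7.3109%.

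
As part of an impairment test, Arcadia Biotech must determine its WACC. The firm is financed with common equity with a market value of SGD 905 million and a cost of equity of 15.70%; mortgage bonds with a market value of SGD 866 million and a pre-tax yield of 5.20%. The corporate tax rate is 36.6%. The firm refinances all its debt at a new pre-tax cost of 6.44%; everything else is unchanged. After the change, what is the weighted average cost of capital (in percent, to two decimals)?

10.02%

After the change:
Total capital V = 905 + 866 = 1771.
Equity: weight = 905/1771 = 0.5110; cost = 15.7%.
Mortgage bonds: weight = 866/1771 = 0.4890; after-tax cost = 6.44% × (1 − 36.6%) = 4.0830%.
WACC = 0.5110 × 15.7000% + 0.4890 × 4.0830% = 10.0194%.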